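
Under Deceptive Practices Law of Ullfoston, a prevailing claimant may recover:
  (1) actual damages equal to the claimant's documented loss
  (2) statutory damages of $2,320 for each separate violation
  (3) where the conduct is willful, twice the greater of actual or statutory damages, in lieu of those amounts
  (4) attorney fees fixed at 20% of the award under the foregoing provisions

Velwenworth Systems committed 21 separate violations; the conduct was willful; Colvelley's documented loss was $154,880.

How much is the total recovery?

$371,712

Statutory damages: 21 × $2,320 = $48,720
Greater of actual damages ($154,880) or statutory damages ($48,720): $154,880
Doubled: 2 × $154,880 = $309,760
Attorney fees: 20% of $309,760 = $61,952
Total recovery: $309,760 + $61,952 = $371,712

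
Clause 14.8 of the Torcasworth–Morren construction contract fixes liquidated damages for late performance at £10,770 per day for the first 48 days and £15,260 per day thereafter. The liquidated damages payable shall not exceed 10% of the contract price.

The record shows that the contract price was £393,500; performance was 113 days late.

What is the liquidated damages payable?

Liquidated damages: £39,350

First 48 days: 48 × £10,770 = £516,960
Remaining days: (113 − 48) × £15,260 = £991,900
Accrued per-day damages: £516,960 + £991,900 = £1,508,860
Cap: 10% of £393,500 = £39,350
Cap at £39,350: £1,508,860 exceeds the cap → £39,350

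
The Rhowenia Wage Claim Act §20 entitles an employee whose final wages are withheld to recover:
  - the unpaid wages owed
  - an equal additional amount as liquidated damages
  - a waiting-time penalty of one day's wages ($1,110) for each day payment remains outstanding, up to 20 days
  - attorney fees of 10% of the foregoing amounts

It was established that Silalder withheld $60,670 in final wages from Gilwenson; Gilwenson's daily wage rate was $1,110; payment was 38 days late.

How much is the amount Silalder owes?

$157,894

Liquidated damages (equal amount): $60,670
Penalty days: min(38, 20) = 20
Waiting-time penalty: 20 × $1,110 = $22,200
Subtotal: $60,670 + $60,670 + $22,200 = $143,540
Attorney fees: 10% of $143,540 = $14,354
Total award: $143,540 + $14,354 = $157,894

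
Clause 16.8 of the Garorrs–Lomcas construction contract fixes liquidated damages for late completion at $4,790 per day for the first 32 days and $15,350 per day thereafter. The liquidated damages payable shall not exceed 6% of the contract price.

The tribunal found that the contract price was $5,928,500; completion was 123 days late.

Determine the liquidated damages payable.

First 32 days: 32 × $4,790 = $153,280
Remaining days: (123 − 32) × $15,350 = $1,396,850
Accrued per-day damages: $153,280 + $1,396,850 = $1,550,130
Cap: 6% of $5,928,500 = $355,710
Cap at $355,710: $1,550,130 exceeds the cap → $355,710

$355,710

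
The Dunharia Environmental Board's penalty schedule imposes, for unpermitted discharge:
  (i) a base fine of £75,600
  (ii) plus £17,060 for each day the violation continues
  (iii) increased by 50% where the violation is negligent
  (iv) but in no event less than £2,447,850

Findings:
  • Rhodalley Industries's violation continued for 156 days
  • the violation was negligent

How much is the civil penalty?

£4,105,440

Per-day component: 156 × £17,060 = £2,661,360
Base plus per-day: £75,600 + £2,661,360 = £2,736,960
Enhancement: 50% of £2,736,960 = £1,368,480
Enhanced fine: £2,736,960 + £1,368,480 = £4,105,440
Minimum £2,447,850: £4,105,440 meets the minimum, no increase.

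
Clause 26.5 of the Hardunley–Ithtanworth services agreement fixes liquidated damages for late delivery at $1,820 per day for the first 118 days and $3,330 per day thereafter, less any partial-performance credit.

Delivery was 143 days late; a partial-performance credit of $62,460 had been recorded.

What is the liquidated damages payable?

Liquidated damages: $235,550

First 118 days: 118 × $1,820 = $214,760
Remaining days: (143 − 118) × $3,330 = $83,250
Accrued per-day damages: $214,760 + $83,250 = $298,010
Less partial-performance credit: $298,010 − $62,460 = $235,550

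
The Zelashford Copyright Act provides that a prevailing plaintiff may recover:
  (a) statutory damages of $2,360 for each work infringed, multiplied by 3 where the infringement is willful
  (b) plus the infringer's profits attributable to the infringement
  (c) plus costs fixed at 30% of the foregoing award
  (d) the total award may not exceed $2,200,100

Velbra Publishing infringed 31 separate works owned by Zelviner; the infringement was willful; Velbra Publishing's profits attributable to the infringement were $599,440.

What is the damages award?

Statutory damages: 31 × $2,360 = $73,160
Trebled: 3 × $73,160 = $219,480
Combined award: $219,480 + $599,440 = $818,920
Costs: 30% of $818,920 = $245,676
Award plus costs: $818,920 + $245,676 = $1,064,596
Cap at $2,200,100: $1,064,596 is within the cap, no reduction.

$1,064,596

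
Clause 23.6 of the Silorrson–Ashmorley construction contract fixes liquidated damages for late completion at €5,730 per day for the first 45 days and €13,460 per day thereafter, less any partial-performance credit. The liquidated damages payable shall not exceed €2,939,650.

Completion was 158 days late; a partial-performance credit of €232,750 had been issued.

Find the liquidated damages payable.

€1,546,080

First 45 days: 45 × €5,730 = €257,850
Remaining days: (158 − 45) × €13,460 = €1,520,980
Accrued per-day damages: €257,850 + €1,520,980 = €1,778,830
Less partial-performance credit: €1,778,830 − €232,750 = €1,546,080
Cap at €2,939,650: €1,546,080 is within the cap, no reduction.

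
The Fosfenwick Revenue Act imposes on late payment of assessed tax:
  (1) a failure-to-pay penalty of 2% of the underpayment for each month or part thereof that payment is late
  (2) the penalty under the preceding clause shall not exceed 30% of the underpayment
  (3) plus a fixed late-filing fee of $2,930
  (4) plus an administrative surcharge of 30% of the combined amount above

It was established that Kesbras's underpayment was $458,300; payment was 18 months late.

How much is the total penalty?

$182,546

Accrued rate: 2% × 18 = 36%, capped at 30% → 30%
Failure-to-pay penalty: 30% of $458,300 = $137,490
Penalty before surcharge: $137,490 + $2,930 = $140,420
Administrative surcharge: 30% of $140,420 = $42,126
Total penalty: $140,420 + $42,126 = $182,546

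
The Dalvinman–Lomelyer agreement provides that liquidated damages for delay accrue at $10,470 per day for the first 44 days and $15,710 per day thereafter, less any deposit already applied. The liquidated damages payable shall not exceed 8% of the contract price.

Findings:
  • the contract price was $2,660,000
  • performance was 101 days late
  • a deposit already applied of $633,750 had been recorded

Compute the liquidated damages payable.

$212,800

First 44 days: 44 × $10,470 = $460,680
Remaining days: (101 − 44) × $15,710 = $895,470
Accrued per-day damages: $460,680 + $895,470 = $1,356,150
Less deposit already applied: $1,356,150 − $633,750 = $722,400
Cap: 8% of $2,660,000 = $212,800
Cap at $212,800: $722,400 exceeds the cap → $212,800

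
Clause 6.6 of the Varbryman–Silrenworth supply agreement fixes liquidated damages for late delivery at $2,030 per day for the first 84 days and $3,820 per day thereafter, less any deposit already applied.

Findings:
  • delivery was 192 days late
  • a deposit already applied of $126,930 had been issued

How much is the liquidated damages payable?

$456,150

First 84 days: 84 × $2,030 = $170,520
Remaining days: (192 − 84) × $3,820 = $412,560
Accrued per-day damages: $170,520 + $412,560 = $583,080
Less deposit already applied: $583,080 − $126,930 = $456,150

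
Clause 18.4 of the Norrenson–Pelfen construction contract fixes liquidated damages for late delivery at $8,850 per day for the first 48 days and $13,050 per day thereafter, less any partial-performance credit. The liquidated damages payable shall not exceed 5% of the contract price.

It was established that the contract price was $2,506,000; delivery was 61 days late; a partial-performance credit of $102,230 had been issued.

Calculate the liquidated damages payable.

First 48 days: 48 × $8,850 = $424,800
Remaining days: (61 − 48) × $13,050 = $169,650
Accrued per-day damages: $424,800 + $169,650 = $594,450
Less partial-performance credit: $594,450 − $102,230 = $492,220
Cap: 5% of $2,506,000 = $125,300
Cap at $125,300: $492,220 exceeds the cap → $125,300

Liquidated damages: $125,300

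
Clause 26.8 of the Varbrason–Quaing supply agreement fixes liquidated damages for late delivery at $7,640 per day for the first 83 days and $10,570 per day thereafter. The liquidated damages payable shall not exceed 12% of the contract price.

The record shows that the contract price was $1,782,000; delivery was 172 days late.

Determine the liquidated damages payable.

First 83 days: 83 × $7,640 = $634,120
Remaining days: (172 − 83) × $10,570 = $940,730
Accrued per-day damages: $634,120 + $940,730 = $1,574,850
Cap: 12% of $1,782,000 = $213,840
Cap at $213,840: $1,574,850 exceeds the cap → $213,840

$213,840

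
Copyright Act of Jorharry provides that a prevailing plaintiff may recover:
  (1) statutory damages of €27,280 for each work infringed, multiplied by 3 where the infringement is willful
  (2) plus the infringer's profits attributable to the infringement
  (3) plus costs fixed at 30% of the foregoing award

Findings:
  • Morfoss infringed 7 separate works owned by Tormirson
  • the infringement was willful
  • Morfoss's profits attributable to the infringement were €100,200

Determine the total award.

Statutory damages: 7 × €27,280 = €190,960
Trebled: 3 × €190,960 = €572,880
Combined award: €572,880 + €100,200 = €673,080
Costs: 30% of €673,080 = €201,924
Award plus costs: €673,080 + €201,924 = €875,004

€875,004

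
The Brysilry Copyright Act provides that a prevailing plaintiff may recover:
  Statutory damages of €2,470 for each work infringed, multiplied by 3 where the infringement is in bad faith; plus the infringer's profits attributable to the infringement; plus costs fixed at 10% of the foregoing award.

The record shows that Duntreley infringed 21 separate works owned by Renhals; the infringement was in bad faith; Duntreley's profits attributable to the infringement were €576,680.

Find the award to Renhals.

Statutory damages: 21 × €2,470 = €51,870
Trebled: 3 × €51,870 = €155,610
Combined award: €155,610 + €576,680 = €732,290
Costs: 10% of €732,290 = €73,229
Award plus costs: €732,290 + €73,229 = €805,519

€805,519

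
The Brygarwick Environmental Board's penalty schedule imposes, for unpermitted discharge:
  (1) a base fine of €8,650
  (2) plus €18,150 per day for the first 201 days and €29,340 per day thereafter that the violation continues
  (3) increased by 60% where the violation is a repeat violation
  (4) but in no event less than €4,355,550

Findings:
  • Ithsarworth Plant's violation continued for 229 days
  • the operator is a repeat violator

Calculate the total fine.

First 201 days: 201 × €18,150 = €3,648,150
Remaining days: (229 − 201) × €29,340 = €821,520
Per-day component: €3,648,150 + €821,520 = €4,469,670
Base plus per-day: €8,650 + €4,469,670 = €4,478,320
Enhancement: 60% of €4,478,320 = €2,686,992
Enhanced fine: €4,478,320 + €2,686,992 = €7,165,312
Minimum €4,355,550: €7,165,312 meets the minimum, no increase.

Civil penalty: €7,165,312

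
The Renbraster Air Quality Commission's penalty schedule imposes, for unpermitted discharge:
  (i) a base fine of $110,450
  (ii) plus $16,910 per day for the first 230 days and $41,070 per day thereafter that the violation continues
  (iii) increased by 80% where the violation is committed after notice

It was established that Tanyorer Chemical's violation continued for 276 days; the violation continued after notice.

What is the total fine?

First 230 days: 230 × $16,910 = $3,889,300
Remaining days: (276 − 230) × $41,070 = $1,889,220
Per-day component: $3,889,300 + $1,889,220 = $5,778,520
Base plus per-day: $110,450 + $5,778,520 = $5,888,970
Enhancement: 80% of $5,888,970 = $4,711,176
Enhanced fine: $5,888,970 + $4,711,176 = $10,600,146

$10,600,146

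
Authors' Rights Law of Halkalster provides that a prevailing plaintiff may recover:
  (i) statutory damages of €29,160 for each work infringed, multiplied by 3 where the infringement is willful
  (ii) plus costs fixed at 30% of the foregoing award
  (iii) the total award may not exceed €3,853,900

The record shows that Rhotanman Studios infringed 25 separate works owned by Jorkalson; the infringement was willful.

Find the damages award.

€2,843,100

Statutory damages: 25 × €29,160 = €729,000
Trebled: 3 × €729,000 = €2,187,000
Costs: 30% of €2,187,000 = €656,100
Award plus costs: €2,187,000 + €656,100 = €2,843,100
Cap at €3,853,900: €2,843,100 is within the cap, no reduction.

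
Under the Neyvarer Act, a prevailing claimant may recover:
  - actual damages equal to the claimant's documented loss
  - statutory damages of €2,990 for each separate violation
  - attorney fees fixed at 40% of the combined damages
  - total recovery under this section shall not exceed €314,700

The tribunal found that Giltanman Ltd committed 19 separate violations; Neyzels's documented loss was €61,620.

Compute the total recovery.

Total recovery: €165,802

Statutory damages: 19 × €2,990 = €56,810
Combined damages: €61,620 + €56,810 = €118,430
Attorney fees: 40% of €118,430 = €47,372
Total before cap: €118,430 + €47,372 = €165,802
Cap at €314,700: €165,802 is within the cap, no reduction.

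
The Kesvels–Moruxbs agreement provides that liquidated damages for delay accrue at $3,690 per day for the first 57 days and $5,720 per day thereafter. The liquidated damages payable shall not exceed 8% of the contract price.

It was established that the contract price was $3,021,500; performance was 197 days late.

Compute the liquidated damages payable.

First 57 days: 57 × $3,690 = $210,330
Remaining days: (197 − 57) × $5,720 = $800,800
Accrued per-day damages: $210,330 + $800,800 = $1,011,130
Cap: 8% of $3,021,500 = $241,720
Cap at $241,720: $1,011,130 exceeds the cap → $241,720

$241,720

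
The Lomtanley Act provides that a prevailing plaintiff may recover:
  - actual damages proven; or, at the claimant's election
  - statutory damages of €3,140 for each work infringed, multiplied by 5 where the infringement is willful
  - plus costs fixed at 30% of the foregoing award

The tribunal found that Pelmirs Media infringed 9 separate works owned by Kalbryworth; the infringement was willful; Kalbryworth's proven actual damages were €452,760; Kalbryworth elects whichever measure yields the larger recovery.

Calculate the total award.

€588,588

Statutory damages: 9 × €3,140 = €28,260
Multiplied by 5: 5 × €28,260 = €141,300
Greater of actual damages (€452,760) or enhanced statutory damages (€141,300): €452,760
Costs: 30% of €452,760 = €135,828
Award plus costs: €452,760 + €135,828 = €588,588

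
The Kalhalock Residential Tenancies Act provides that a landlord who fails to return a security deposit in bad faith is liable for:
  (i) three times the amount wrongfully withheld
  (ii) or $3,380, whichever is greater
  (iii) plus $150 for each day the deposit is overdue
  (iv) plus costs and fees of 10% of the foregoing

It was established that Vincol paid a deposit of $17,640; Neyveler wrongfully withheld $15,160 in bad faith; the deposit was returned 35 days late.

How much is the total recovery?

Trebled: 3 × $15,160 = $45,480
Minimum $3,380: $45,480 meets the minimum, no increase.
Late-return penalty: 35 × $150 = $5,250
Damages plus late penalty: $45,480 + $5,250 = $50,730
Costs and fees: 10% of $50,730 = $5,073
Total recovery: $50,730 + $5,073 = $55,803

$55,803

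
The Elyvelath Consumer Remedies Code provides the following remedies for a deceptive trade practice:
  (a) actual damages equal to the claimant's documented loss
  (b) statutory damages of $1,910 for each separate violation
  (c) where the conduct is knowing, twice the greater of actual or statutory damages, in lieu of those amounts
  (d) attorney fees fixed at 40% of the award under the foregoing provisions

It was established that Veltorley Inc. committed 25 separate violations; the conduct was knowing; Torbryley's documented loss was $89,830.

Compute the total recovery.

$251,524

Statutory damages: 25 × $1,910 = $47,750
Greater of actual damages ($89,830) or statutory damages ($47,750): $89,830
Doubled: 2 × $89,830 = $179,660
Attorney fees: 40% of $179,660 = $71,864
Total recovery: $179,660 + $71,864 = $251,524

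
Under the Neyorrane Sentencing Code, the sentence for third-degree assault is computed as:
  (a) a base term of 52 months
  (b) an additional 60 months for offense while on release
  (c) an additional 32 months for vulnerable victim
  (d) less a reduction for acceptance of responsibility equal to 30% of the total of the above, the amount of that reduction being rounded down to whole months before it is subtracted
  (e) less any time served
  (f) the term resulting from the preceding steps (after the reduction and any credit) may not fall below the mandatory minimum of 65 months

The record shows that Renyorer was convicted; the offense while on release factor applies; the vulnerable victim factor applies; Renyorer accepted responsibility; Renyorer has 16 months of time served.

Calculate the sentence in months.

Offense while on release enhancement: +60 months
Vulnerable victim enhancement: +32 months
Adjusted term: 52 months + 60 months + 32 months = 144 months
Acceptance of responsibility reduction: 30% of 144 months = 43 months (rounded down)
After reduction: 144 − 43 = 101 months
Less time served: 101 months − 16 months = 85 months
Minimum 65 months: 85 months meets the minimum, no increase.

85 months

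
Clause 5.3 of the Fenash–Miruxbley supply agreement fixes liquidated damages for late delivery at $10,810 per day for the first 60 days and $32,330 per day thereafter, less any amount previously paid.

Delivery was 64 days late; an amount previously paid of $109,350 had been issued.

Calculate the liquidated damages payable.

First 60 days: 60 × $10,810 = $648,600
Remaining days: (64 − 60) × $32,330 = $129,320
Accrued per-day damages: $648,600 + $129,320 = $777,920
Less amount previously paid: $777,920 − $109,350 = $668,570

$668,570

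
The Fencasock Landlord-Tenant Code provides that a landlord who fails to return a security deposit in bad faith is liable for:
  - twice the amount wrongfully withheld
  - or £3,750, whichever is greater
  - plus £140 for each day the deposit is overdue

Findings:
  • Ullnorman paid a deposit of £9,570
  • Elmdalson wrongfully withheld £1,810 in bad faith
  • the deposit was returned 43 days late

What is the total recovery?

£9,770

Doubled: 2 × £1,810 = £3,620
Minimum £3,750: £3,620 is below the minimum → £3,750
Late-return penalty: 43 × £140 = £6,020
Damages plus late penalty: £3,750 + £6,020 = £9,770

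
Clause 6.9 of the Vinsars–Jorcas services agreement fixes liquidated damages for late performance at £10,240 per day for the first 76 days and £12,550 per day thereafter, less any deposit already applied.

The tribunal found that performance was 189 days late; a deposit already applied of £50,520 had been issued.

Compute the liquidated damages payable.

£2,145,870

First 76 days: 76 × £10,240 = £778,240
Remaining days: (189 − 76) × £12,550 = £1,418,150
Accrued per-day damages: £778,240 + £1,418,150 = £2,196,390
Less deposit already applied: £2,196,390 − £50,520 = £2,145,870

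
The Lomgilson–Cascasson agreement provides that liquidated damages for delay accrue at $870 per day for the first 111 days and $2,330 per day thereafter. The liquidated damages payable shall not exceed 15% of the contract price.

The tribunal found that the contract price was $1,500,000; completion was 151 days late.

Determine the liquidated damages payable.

$189,770

First 111 days: 111 × $870 = $96,570
Remaining days: (151 − 111) × $2,330 = $93,200
Accrued per-day damages: $96,570 + $93,200 = $189,770
Cap: 15% of $1,500,000 = $225,000
Cap at $225,000: $189,770 is within the cap, no reduction.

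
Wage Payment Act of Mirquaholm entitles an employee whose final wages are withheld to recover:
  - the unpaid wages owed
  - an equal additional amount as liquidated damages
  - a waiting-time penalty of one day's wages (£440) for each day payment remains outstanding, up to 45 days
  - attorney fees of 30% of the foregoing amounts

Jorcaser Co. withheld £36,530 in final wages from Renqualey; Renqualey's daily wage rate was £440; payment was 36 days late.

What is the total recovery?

Liquidated damages (equal amount): £36,530
Penalty days: min(36, 45) = 36
Waiting-time penalty: 36 × £440 = £15,840
Subtotal: £36,530 + £36,530 + £15,840 = £88,900
Attorney fees: 30% of £88,900 = £26,670
Total award: £88,900 + £26,670 = £115,570

£115,570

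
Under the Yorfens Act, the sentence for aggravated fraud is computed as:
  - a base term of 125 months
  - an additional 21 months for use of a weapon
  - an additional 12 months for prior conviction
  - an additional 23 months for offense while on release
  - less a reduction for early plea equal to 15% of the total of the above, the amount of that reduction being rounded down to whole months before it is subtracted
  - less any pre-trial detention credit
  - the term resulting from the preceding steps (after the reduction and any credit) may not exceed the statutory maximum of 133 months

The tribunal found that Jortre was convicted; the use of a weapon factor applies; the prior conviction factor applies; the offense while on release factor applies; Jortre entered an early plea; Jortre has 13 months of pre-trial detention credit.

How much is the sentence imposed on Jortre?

133 months

Use of a weapon enhancement: +21 months
Prior conviction enhancement: +12 months
Offense while on release enhancement: +23 months
Adjusted term: 125 months + 21 months + 12 months + 23 months = 181 months
Early plea reduction: 15% of 181 months = 27 months (rounded down)
After reduction: 181 − 27 = 154 months
Less pre-trial detention credit: 154 months − 13 months = 141 months
Cap at 133 months: 141 months exceeds the cap → 133 months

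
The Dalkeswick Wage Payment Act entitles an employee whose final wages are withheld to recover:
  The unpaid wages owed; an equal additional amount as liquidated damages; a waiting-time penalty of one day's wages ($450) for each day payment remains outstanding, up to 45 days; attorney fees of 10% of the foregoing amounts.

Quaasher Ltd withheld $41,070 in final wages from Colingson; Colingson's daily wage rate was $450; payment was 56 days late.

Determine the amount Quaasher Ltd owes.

$112,629

Liquidated damages (equal amount): $41,070
Penalty days: min(56, 45) = 45
Waiting-time penalty: 45 × $450 = $20,250
Subtotal: $41,070 + $41,070 + $20,250 = $102,390
Attorney fees: 10% of $102,390 = $10,239
Total award: $102,390 + $10,239 = $112,629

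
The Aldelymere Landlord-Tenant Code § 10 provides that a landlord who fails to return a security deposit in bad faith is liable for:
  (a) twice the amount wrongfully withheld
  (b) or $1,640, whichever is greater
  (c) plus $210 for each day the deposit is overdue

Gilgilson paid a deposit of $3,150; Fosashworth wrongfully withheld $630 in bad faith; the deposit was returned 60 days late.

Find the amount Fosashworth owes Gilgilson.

Doubled: 2 × $630 = $1,260
Minimum $1,640: $1,260 is below the minimum → $1,640
Late-return penalty: 60 × $210 = $12,600
Damages plus late penalty: $1,640 + $12,600 = $14,240

Recovery: $14,240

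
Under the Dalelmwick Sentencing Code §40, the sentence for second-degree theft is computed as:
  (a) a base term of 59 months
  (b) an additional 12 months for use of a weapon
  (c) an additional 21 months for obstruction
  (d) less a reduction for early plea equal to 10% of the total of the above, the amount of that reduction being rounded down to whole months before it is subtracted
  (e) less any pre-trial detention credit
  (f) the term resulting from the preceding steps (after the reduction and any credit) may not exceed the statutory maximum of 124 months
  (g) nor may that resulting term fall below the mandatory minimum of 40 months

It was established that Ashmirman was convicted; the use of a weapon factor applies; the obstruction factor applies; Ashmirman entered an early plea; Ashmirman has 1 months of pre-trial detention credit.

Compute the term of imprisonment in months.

82 months

Use of a weapon enhancement: +12 months
Obstruction enhancement: +21 months
Adjusted term: 59 months + 12 months + 21 months = 92 months
Early plea reduction: 10% of 92 months = 9 months (rounded down)
After reduction: 92 − 9 = 83 months
Less pre-trial detention credit: 83 months − 1 months = 82 months
Cap at 124 months: 82 months is within the cap, no reduction.
Minimum 40 months: 82 months meets the minimum, no increase.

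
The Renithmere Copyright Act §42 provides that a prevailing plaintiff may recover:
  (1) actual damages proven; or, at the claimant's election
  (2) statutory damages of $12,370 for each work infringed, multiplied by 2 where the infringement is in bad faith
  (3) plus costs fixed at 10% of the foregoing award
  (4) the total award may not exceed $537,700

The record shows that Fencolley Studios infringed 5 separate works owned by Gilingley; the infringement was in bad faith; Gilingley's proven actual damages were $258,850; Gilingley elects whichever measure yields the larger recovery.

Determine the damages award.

$284,735

Statutory damages: 5 × $12,370 = $61,850
Doubled: 2 × $61,850 = $123,700
Greater of actual damages ($258,850) or enhanced statutory damages ($123,700): $258,850
Costs: 10% of $258,850 = $25,885
Award plus costs: $258,850 + $25,885 = $284,735
Cap at $537,700: $284,735 is within the cap, no reduction.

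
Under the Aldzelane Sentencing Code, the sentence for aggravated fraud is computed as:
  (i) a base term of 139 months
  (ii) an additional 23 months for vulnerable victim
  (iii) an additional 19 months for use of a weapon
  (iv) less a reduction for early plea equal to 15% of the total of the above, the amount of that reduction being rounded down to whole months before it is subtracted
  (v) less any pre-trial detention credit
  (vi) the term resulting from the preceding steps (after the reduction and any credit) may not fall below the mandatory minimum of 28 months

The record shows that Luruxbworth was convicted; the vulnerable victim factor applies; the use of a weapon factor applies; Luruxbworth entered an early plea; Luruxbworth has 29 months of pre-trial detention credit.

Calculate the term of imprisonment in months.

Vulnerable victim enhancement: +23 months
Use of a weapon enhancement: +19 months
Adjusted term: 139 months + 23 months + 19 months = 181 months
Early plea reduction: 15% of 181 months = 27 months (rounded down)
After reduction: 181 − 27 = 154 months
Less pre-trial detention credit: 154 months − 29 months = 125 months
Minimum 28 months: 125 months meets the minimum, no increase.

Sentence: 125 months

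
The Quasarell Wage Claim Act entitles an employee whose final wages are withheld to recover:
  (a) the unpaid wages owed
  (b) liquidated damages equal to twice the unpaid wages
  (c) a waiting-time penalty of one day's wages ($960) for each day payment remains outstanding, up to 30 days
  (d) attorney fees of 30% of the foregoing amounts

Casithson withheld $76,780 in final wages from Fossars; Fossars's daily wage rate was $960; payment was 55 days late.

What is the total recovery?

Doubled: 2 × $76,780 = $153,560
Penalty days: min(55, 30) = 30
Waiting-time penalty: 30 × $960 = $28,800
Subtotal: $76,780 + $153,560 + $28,800 = $259,140
Attorney fees: 30% of $259,140 = $77,742
Total award: $259,140 + $77,742 = $336,882

$336,882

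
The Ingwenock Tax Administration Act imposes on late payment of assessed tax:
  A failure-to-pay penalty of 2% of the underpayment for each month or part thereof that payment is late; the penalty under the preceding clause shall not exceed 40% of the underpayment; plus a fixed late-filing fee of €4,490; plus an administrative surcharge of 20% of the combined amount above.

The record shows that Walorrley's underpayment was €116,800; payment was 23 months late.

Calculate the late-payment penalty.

Accrued rate: 2% × 23 = 46%, capped at 40% → 40%
Failure-to-pay penalty: 40% of €116,800 = €46,720
Penalty before surcharge: €46,720 + €4,490 = €51,210
Administrative surcharge: 20% of €51,210 = €10,242
Total penalty: €51,210 + €10,242 = €61,452

€61,452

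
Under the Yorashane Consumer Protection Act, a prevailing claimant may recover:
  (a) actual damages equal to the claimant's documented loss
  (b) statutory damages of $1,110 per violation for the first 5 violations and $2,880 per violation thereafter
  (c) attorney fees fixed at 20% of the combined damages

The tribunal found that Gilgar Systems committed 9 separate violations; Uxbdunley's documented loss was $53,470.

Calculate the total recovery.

$84,648

First 5 violations: 5 × $1,110 = $5,550
Remaining violations: (9 − 5) × $2,880 = $11,520
Statutory damages: $5,550 + $11,520 = $17,070
Combined damages: $53,470 + $17,070 = $70,540
Attorney fees: 20% of $70,540 = $14,108
Total recovery: $70,540 + $14,108 = $84,648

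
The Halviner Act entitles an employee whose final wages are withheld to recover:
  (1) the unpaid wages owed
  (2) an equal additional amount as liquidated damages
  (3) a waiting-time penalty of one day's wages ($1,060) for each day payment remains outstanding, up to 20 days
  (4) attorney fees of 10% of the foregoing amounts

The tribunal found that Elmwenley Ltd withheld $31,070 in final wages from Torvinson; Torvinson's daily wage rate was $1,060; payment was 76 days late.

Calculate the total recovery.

$91,674

Liquidated damages (equal amount): $31,070
Penalty days: min(76, 20) = 20
Waiting-time penalty: 20 × $1,060 = $21,200
Subtotal: $31,070 + $31,070 + $21,200 = $83,340
Attorney fees: 10% of $83,340 = $8,334
Total award: $83,340 + $8,334 = $91,674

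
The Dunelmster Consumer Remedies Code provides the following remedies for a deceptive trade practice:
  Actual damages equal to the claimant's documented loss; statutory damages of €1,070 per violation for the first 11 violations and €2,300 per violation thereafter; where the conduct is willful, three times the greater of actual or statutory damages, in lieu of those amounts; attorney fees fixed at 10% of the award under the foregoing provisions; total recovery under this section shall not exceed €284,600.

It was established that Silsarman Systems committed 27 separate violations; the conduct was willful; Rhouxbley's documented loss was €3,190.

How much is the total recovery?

First 11 violations: 11 × €1,070 = €11,770
Remaining violations: (27 − 11) × €2,300 = €36,800
Statutory damages: €11,770 + €36,800 = €48,570
Greater of actual damages (€3,190) or statutory damages (€48,570): €48,570
Trebled: 3 × €48,570 = €145,710
Attorney fees: 10% of €145,710 = €14,571
Total before cap: €145,710 + €14,571 = €160,281
Cap at €284,600: €160,281 is within the cap, no reduction.

€160,281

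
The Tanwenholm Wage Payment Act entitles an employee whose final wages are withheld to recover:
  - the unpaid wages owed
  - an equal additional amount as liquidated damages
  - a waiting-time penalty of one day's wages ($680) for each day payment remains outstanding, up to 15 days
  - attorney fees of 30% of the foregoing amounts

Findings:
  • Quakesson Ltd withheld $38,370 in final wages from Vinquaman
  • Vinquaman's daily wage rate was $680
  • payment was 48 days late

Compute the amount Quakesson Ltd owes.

Liquidated damages (equal amount): $38,370
Penalty days: min(48, 15) = 15
Waiting-time penalty: 15 × $680 = $10,200
Subtotal: $38,370 + $38,370 + $10,200 = $86,940
Attorney fees: 30% of $86,940 = $26,082
Total award: $86,940 + $26,082 = $113,022

$113,022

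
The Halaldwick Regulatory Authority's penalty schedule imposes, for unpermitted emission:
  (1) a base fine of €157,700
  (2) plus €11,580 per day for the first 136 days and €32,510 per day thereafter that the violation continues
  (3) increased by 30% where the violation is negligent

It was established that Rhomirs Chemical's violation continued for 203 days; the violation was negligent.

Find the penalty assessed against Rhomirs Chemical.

First 136 days: 136 × €11,580 = €1,574,880
Remaining days: (203 − 136) × €32,510 = €2,178,170
Per-day component: €1,574,880 + €2,178,170 = €3,753,050
Base plus per-day: €157,700 + €3,753,050 = €3,910,750
Enhancement: 30% of €3,910,750 = €1,173,225
Enhanced fine: €3,910,750 + €1,173,225 = €5,083,975

€5,083,975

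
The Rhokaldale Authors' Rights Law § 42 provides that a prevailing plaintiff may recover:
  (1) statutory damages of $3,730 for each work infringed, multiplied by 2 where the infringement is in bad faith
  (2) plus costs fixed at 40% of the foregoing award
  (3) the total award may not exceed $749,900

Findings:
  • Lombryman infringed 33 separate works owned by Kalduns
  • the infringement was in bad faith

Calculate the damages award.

$344,652

Statutory damages: 33 × $3,730 = $123,090
Doubled: 2 × $123,090 = $246,180
Costs: 40% of $246,180 = $98,472
Award plus costs: $246,180 + $98,472 = $344,652
Cap at $749,900: $344,652 is within the cap, no reduction.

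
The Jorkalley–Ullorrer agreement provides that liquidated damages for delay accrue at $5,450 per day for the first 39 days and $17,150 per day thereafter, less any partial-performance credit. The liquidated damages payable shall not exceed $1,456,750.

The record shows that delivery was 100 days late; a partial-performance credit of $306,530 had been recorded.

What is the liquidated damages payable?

$952,170

First 39 days: 39 × $5,450 = $212,550
Remaining days: (100 − 39) × $17,150 = $1,046,150
Accrued per-day damages: $212,550 + $1,046,150 = $1,258,700
Less partial-performance credit: $1,258,700 − $306,530 = $952,170
Cap at $1,456,750: $952,170 is within the cap, no reduction.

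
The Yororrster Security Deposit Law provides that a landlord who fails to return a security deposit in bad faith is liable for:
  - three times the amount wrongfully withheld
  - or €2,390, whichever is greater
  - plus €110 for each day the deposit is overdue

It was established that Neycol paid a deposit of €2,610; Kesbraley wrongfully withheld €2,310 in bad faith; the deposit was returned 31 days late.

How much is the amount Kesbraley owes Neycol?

Trebled: 3 × €2,310 = €6,930
Minimum €2,390: €6,930 meets the minimum, no increase.
Late-return penalty: 31 × €110 = €3,410
Damages plus late penalty: €6,930 + €3,410 = €10,340

€10,340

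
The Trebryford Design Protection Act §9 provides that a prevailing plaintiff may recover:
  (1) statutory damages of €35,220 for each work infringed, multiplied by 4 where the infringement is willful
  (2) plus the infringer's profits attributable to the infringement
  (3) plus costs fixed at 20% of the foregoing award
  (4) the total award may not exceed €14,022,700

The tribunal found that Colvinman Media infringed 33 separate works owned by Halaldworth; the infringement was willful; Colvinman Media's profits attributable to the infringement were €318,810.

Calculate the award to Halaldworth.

Statutory damages: 33 × €35,220 = €1,162,260
Multiplied by 4: 4 × €1,162,260 = €4,649,040
Combined award: €4,649,040 + €318,810 = €4,967,850
Costs: 20% of €4,967,850 = €993,570
Award plus costs: €4,967,850 + €993,570 = €5,961,420
Cap at €14,022,700: €5,961,420 is within the cap, no reduction.

€5,961,420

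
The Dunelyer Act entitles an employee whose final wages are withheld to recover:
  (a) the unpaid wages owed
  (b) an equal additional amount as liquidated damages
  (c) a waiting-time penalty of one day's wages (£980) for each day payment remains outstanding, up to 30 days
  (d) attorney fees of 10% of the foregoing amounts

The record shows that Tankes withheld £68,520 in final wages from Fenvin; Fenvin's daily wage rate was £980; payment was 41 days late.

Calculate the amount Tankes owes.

Liquidated damages (equal amount): £68,520
Penalty days: min(41, 30) = 30
Waiting-time penalty: 30 × £980 = £29,400
Subtotal: £68,520 + £68,520 + £29,400 = £166,440
Attorney fees: 10% of £166,440 = £16,644
Total award: £166,440 + £16,644 = £183,084

Total award: £183,084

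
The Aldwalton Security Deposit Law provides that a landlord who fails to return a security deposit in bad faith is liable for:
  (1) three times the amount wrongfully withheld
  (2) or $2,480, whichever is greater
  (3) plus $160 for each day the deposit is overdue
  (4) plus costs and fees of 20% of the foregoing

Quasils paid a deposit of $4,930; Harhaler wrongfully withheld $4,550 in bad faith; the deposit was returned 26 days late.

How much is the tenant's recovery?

Recovery: $21,372

Trebled: 3 × $4,550 = $13,650
Minimum $2,480: $13,650 meets the minimum, no increase.
Late-return penalty: 26 × $160 = $4,160
Damages plus late penalty: $13,650 + $4,160 = $17,810
Costs and fees: 20% of $17,810 = $3,562
Total recovery: $17,810 + $3,562 = $21,372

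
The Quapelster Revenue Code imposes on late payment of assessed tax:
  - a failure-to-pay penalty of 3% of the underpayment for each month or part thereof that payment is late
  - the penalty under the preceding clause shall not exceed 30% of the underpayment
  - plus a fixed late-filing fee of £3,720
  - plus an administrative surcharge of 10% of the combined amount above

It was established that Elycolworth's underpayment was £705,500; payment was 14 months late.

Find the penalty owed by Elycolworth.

Accrued rate: 3% × 14 = 42%, capped at 30% → 30%
Failure-to-pay penalty: 30% of £705,500 = £211,650
Penalty before surcharge: £211,650 + £3,720 = £215,370
Administrative surcharge: 10% of £215,370 = £21,537
Total penalty: £215,370 + £21,537 = £236,907

£236,907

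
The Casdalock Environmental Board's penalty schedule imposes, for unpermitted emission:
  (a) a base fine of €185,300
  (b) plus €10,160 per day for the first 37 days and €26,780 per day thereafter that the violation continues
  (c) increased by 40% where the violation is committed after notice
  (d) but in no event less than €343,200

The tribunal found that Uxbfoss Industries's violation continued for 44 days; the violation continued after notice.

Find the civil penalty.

First 37 days: 37 × €10,160 = €375,920
Remaining days: (44 − 37) × €26,780 = €187,460
Per-day component: €375,920 + €187,460 = €563,380
Base plus per-day: €185,300 + €563,380 = €748,680
Enhancement: 40% of €748,680 = €299,472
Enhanced fine: €748,680 + €299,472 = €1,048,152
Minimum €343,200: €1,048,152 meets the minimum, no increase.

Civil penalty: €1,048,152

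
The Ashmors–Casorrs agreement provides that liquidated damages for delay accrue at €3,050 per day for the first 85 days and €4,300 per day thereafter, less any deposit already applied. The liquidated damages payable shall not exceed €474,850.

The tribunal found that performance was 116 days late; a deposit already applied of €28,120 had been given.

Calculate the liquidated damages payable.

Liquidated damages: €364,430

First 85 days: 85 × €3,050 = €259,250
Remaining days: (116 − 85) × €4,300 = €133,300
Accrued per-day damages: €259,250 + €133,300 = €392,550
Less deposit already applied: €392,550 − €28,120 = €364,430
Cap at €474,850: €364,430 is within the cap, no reduction.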